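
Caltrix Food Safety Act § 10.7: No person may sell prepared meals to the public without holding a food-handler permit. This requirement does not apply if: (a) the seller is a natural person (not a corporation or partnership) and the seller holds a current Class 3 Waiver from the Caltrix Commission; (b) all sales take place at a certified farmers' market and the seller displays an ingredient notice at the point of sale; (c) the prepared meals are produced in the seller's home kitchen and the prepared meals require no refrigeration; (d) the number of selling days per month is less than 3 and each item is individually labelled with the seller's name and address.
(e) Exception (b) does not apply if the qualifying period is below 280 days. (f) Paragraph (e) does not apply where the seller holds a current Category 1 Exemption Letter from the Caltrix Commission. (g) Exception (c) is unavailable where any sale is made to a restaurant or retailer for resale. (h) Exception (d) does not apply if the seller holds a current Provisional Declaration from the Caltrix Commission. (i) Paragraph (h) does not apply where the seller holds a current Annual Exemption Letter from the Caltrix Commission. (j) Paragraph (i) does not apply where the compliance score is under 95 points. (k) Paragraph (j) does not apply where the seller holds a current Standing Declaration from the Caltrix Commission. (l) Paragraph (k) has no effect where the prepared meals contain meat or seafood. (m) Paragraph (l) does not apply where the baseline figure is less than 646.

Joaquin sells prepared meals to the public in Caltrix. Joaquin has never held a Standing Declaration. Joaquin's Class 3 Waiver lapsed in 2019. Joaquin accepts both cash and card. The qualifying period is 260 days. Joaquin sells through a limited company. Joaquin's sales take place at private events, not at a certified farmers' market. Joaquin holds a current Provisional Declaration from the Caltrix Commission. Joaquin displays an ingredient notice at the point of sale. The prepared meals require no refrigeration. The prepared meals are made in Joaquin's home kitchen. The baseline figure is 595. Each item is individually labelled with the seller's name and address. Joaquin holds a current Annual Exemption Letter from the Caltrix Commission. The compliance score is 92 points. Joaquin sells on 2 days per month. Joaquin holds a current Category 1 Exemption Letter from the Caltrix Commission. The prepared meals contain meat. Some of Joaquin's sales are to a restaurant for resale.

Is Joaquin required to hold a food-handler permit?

Exception (a) fails — the seller operates through a limited company.
Exception (b) requires that all sales take place at a certified farmers' market; but sales are at private events, not a certified farmers' market, so (b) is unavailable.
Exception (c)'s conditions are all satisfied: the prepared meals are home-kitchen produced; the prepared meals are shelf-stable. Turning to paragraph (g): (g) operates — some sales are to a restaurant for resale. (c) is therefore removed.
Exception (d)'s conditions are all satisfied: the number of selling days per month is 2, less than the 3 limit; items are individually labelled. But applying paragraphs (h)–(m): (h) operates against (d): a current Provisional Declaration is held. (i) would limit (h) — a current Annual Exemption Letter is held — but (j) sets (i) aside: (j) operates — the compliance score is 92 points, under the 95 points limit. (k) is not triggered (the Standing Declaration is not current), so (j) stands. (d) is therefore removed.
No exception is made out. Joaquin falls within the general rule.

Yes — Joaquin must hold a food-handler permit.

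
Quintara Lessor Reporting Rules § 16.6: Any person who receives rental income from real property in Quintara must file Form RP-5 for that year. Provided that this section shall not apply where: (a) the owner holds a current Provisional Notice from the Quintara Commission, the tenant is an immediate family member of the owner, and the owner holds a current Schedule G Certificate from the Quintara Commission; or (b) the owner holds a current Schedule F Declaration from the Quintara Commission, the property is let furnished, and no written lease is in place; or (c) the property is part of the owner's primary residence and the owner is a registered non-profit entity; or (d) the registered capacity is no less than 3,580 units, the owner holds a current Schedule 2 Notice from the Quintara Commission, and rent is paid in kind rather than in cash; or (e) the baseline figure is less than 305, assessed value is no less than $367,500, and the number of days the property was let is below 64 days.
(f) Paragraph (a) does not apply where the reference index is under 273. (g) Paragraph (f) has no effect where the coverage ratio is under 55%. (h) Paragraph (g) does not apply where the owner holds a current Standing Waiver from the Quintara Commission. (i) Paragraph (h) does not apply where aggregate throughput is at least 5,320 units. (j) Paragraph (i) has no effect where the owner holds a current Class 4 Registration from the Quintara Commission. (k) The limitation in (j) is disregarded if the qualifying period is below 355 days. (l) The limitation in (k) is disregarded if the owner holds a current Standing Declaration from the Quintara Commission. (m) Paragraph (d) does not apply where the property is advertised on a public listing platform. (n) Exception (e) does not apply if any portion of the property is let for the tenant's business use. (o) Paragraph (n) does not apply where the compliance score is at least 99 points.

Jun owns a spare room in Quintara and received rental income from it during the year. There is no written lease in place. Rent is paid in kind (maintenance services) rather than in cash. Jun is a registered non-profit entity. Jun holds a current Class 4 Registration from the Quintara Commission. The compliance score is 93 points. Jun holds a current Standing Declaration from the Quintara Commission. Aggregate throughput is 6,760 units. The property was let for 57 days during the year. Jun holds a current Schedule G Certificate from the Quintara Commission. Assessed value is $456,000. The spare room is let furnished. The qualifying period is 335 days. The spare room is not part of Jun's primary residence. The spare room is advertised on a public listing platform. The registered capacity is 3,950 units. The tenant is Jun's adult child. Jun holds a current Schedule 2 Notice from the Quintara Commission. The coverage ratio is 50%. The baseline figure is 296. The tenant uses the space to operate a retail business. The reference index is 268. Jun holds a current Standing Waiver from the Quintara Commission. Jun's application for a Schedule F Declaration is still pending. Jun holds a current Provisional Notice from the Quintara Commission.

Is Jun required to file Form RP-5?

Exception (a): a current Provisional Notice is held; the tenant is an immediate family member; a current Schedule G Certificate is held — every condition holds. But: (f) operates — the reference index is 268, under the 273 limit. (g) operates (the coverage ratio is 50%, under the 55% limit), but is displaced by (h): (h) applies — a current Standing Waiver is held. (i) would limit (h) — aggregate throughput is 6,760 units, meeting the 5,320 units threshold — but (j) sets (i) aside: (j) is engaged — a current Class 4 Registration is held. (k) would limit (j) — the qualifying period is 335 days, below the 355 days limit — but (l) sets (k) aside: (l) is triggered — a current Standing Declaration is held. (a) is therefore removed.
Exception (b) requires that the owner holds a current Schedule F Declaration from the Quintara Commission; but no current Schedule F Declaration is held, so (b) is unavailable.
Exception (c) fails — the spare room is not part of the primary residence.
Exception (d) is satisfied on its face — the registered capacity is 3,950 units, meeting the 3,580 units threshold; a current Schedule 2 Notice is held; rent is paid in kind. But: (m) operates — the property is publicly advertised. So (d) is unavailable.
All of (e)'s requirements are met (the baseline figure is 296, less than the 305 limit; assessed value is $456,000, meeting the $367,500 threshold; the number of days the property was let is 57 days, below the 64 days limit). But applying paragraphs (n)–(o): (n) operates against (e): the space is let for business use. (o) is inapplicable (the compliance score is 93 points, short of 99 points), so (n) stands. Exception (e) does not apply.
No exception displaces § 16.6.

Yes — Jun must file Form RP-5.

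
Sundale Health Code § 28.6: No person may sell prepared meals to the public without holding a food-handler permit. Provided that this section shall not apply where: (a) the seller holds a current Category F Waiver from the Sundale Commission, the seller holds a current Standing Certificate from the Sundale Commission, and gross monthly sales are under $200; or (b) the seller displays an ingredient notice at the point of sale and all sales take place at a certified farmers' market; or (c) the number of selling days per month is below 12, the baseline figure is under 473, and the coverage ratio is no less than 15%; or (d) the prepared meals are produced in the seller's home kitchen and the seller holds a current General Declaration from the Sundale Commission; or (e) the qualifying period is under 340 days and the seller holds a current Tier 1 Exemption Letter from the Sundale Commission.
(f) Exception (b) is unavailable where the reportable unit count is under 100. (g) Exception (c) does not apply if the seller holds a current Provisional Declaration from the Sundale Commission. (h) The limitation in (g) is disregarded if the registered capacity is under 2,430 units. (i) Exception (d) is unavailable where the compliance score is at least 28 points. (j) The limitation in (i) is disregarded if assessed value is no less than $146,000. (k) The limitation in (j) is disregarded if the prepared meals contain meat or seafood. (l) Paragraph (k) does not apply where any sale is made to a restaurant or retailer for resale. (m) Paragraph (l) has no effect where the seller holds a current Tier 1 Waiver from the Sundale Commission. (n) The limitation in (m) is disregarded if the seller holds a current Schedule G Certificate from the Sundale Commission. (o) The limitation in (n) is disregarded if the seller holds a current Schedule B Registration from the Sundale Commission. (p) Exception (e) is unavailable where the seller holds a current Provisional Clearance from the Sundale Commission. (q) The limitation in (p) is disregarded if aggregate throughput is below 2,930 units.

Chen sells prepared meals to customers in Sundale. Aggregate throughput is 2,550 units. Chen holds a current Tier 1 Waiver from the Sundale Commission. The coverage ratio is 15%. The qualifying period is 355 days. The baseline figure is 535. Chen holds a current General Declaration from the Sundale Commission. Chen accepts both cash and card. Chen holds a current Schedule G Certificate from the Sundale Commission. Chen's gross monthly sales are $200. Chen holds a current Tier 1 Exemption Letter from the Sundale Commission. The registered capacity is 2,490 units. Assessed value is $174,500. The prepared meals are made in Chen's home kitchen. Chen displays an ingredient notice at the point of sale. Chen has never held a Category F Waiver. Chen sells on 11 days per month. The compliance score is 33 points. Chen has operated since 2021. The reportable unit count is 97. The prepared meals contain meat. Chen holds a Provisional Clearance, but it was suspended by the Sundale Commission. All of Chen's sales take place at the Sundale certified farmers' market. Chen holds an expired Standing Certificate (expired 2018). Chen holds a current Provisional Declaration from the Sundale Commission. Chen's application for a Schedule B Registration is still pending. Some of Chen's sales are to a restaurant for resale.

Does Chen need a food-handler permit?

Exception (a) does not apply: there is no Category F Waiver in force.
Exception (b)'s conditions are all satisfied: an ingredient notice is displayed; all sales are at a certified farmers' market. But: (f) operates against (b): the reportable unit count is 97, under the 100 limit. (b) is therefore removed.
Exception (c) fails — the baseline figure is 535, not under 473.
Exception (d) is satisfied on its face — the prepared meals are home-kitchen produced; a current General Declaration is held. Applying paragraphs (i)–(o): (i) is engaged (the compliance score is 33 points, meeting the 28 points threshold), but is set aside by (j): (j) operates against (i): assessed value is $174,500, meeting the $146,000 threshold. (k) would limit (j) — the prepared meals contain meat — but (l) sets (k) aside: (l) operates against (k): some sales are to a restaurant for resale. (m) would limit (l) — a current Tier 1 Waiver is held — but (n) sets (m) aside: (n) operates — a current Schedule G Certificate is held. (o) is not triggered (no current Schedule B Registration is held), so (n) stands. So (d) applies.
Exception (e) does not apply: the qualifying period is 355 days, not under 340 days.

No — exception (d) applies; Chen is not required to hold a food-handler permit.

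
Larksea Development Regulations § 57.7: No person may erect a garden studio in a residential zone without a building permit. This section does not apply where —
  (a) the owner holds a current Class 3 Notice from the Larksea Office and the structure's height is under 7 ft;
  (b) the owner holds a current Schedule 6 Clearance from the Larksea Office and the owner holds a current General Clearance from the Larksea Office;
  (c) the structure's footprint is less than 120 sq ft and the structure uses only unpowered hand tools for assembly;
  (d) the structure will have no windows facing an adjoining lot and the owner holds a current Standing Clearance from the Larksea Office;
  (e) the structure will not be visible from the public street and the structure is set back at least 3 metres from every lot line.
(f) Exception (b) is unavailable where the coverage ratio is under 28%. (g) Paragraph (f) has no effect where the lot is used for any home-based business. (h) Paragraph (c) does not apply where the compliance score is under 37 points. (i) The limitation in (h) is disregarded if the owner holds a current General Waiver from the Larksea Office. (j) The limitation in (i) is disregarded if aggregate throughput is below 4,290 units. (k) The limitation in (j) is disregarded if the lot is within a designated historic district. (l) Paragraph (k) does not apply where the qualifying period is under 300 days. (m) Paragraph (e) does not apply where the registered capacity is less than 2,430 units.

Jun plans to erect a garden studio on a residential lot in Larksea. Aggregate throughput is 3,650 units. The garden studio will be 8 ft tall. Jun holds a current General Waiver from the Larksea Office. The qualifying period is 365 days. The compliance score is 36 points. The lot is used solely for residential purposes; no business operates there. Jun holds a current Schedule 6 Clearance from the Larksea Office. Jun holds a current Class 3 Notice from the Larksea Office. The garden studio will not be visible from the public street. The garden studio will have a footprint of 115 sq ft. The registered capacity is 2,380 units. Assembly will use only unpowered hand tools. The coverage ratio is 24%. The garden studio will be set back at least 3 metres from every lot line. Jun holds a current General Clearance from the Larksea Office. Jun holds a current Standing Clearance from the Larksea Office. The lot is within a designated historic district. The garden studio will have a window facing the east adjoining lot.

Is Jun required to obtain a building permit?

No — exception (c) applies; Jun does not need a building permit.

Exception (a) fails — the structure's height is 8 ft, not under 7 ft.
Exception (b)'s conditions are all satisfied: a current Schedule 6 Clearance is held; a current General Clearance is held. However, paragraphs (f)–(g) must be considered: (f) operates against (b): the coverage ratio is 24%, under the 28% limit. (g) is not triggered (the lot is solely residential), so (f) stands. Exception (b) does not apply.
All of (c)'s requirements are met (the structure's footprint is 115 sq ft, less than the 120 sq ft limit; assembly uses only hand tools). Under paragraphs (h)–(l): (h) would limit (c) — the compliance score is 36 points, under the 37 points limit — but (i) sets (h) aside: (i) operates against (h): a current General Waiver is held. (j) would limit (i) — aggregate throughput is 3,650 units, below the 4,290 units limit — but (k) sets (j) aside: (k) operates against (j): the lot is in a historic district. (l), which would lift (k), is not engaged — the qualifying period is 365 days, not under 300 days. Exception (c) stands.
Exception (d) fails — a window faces an adjoining lot.
All of (e)'s requirements are met (the structure will not be visible from the street; the setback is at least 3 m on every side). But: (m) operates against (e): the registered capacity is 2,380 units, less than the 2,430 units limit. Exception (e) does not apply.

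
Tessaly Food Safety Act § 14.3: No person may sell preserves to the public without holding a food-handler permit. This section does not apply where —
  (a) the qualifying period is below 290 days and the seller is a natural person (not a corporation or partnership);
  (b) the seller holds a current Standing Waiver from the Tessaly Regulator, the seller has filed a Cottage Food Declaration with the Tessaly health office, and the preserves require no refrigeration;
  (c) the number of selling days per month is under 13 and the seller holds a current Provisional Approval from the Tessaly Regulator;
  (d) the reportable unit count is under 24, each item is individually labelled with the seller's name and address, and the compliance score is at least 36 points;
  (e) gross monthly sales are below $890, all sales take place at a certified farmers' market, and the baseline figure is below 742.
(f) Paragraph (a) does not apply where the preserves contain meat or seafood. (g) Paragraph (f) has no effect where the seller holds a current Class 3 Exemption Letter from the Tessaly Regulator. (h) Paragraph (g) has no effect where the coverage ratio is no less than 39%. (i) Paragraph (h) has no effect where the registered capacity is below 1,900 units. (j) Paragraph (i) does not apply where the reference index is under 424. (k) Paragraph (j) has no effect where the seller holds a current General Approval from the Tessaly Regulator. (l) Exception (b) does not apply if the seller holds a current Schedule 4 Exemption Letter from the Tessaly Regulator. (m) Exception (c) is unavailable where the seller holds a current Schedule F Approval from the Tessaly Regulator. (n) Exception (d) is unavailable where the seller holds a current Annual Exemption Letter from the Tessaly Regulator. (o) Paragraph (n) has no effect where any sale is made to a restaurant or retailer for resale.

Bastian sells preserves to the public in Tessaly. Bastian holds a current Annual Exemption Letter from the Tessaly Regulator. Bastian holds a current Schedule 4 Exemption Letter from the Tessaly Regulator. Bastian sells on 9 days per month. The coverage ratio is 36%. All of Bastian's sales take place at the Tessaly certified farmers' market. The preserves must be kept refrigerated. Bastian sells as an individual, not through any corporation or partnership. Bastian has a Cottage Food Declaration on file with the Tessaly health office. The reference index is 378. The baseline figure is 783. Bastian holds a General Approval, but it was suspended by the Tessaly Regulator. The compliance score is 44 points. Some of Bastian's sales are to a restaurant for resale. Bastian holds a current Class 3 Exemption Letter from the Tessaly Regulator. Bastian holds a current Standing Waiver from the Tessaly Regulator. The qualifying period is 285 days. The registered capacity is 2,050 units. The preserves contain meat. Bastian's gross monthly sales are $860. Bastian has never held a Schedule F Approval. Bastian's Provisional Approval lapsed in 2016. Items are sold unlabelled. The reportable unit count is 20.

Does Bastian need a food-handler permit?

No — exception (a) applies; Bastian is not required to hold a food-handler permit.

All of (a)'s requirements are met (the qualifying period is 285 days, below the 290 days limit; the seller is a natural person). Under paragraphs (f)–(k): (f) would limit (a) — the preserves contain meat — but (g) sets (f) aside: (g) operates against (f): a current Class 3 Exemption Letter is held. (h) is not engaged (the coverage ratio is 36%, short of 39%), so (g) stands. Exception (a) stands.
Exception (b) fails — the preserves require refrigeration.
Exception (c) does not apply: the Provisional Approval is not current.
Exception (d) does not apply: items are sold unlabelled.
Exception (e) requires that the baseline figure is below 742; but the baseline figure is 783, not below 742, so (e) is unavailable.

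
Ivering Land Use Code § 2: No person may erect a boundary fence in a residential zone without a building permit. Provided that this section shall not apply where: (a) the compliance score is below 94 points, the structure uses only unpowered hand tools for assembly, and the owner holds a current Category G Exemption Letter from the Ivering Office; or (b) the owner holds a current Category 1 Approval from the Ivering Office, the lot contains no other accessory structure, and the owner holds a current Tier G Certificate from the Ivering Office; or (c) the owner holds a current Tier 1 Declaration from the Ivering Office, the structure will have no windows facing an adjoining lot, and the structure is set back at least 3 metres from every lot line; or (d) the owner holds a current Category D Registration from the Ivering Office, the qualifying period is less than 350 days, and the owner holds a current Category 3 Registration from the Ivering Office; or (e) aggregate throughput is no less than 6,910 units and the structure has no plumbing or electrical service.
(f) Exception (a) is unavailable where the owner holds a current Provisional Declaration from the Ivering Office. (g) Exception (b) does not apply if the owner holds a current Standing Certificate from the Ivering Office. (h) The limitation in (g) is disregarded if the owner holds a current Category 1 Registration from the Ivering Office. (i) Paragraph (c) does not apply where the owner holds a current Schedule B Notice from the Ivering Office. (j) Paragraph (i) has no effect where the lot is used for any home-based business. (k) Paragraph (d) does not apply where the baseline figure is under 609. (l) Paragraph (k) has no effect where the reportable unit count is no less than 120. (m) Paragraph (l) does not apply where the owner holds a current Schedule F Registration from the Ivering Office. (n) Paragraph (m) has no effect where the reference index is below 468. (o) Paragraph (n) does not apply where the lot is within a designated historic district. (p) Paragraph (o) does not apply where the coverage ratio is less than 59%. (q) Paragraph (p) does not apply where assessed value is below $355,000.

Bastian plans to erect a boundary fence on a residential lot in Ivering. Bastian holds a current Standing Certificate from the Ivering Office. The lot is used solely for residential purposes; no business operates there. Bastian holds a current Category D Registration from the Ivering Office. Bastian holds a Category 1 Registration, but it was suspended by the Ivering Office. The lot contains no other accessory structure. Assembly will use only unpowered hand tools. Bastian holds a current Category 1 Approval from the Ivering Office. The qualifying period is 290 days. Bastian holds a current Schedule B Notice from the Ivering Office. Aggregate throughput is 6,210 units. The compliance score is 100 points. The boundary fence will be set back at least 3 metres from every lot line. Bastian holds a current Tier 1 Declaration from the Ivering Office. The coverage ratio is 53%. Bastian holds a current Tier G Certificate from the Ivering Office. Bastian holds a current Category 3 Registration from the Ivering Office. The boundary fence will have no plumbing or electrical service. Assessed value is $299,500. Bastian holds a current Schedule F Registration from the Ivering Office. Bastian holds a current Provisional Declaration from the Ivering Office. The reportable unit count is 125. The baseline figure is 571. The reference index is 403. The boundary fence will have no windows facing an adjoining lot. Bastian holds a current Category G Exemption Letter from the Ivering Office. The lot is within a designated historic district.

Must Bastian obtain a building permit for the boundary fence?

Yes — Bastian must obtain a building permit.

Exception (a) requires that the compliance score is below 94 points; but the compliance score is 100 points, not below 94 points, so (a) is unavailable.
Exception (b): a current Category 1 Approval is held; the lot has no other accessory structure; a current Tier G Certificate is held — every condition holds. However, paragraphs (g)–(h) must be considered: (g) operates against (b): a current Standing Certificate is held. (h), which would lift (g), is not triggered — no current Category 1 Registration is held. (b) is therefore removed.
Exception (c)'s conditions are all satisfied: a current Tier 1 Declaration is held; no windows face an adjoining lot; the setback is at least 3 m on every side. However, paragraphs (i)–(j) must be considered: (i) operates against (c): a current Schedule B Notice is held. (j) is not engaged (the lot is solely residential), so (i) stands. So (c) is unavailable.
Exception (d) is satisfied on its face — a current Category D Registration is held; the qualifying period is 290 days, less than the 350 days limit; a current Category 3 Registration is held. However, paragraphs (k)–(q) must be considered: (k) applies — the baseline figure is 571, under the 609 limit. (l) would limit (k) — the reportable unit count is 125, meeting the 120 threshold — but (m) sets (l) aside: (m) operates against (l): a current Schedule F Registration is held. (n) is engaged (the reference index is 403, below the 468 limit), but is itself disapplied by (o): (o) operates against (n): the lot is in a historic district. (p) applies (the coverage ratio is 53%, less than the 59% limit), but is itself disapplied by (q): (q) is engaged — assessed value is $299,500, below the $355,000 limit. (d) is therefore removed.
Exception (e) does not apply: aggregate throughput is 6,210 units, short of 6,910 units.
No exception applies. The general rule governs.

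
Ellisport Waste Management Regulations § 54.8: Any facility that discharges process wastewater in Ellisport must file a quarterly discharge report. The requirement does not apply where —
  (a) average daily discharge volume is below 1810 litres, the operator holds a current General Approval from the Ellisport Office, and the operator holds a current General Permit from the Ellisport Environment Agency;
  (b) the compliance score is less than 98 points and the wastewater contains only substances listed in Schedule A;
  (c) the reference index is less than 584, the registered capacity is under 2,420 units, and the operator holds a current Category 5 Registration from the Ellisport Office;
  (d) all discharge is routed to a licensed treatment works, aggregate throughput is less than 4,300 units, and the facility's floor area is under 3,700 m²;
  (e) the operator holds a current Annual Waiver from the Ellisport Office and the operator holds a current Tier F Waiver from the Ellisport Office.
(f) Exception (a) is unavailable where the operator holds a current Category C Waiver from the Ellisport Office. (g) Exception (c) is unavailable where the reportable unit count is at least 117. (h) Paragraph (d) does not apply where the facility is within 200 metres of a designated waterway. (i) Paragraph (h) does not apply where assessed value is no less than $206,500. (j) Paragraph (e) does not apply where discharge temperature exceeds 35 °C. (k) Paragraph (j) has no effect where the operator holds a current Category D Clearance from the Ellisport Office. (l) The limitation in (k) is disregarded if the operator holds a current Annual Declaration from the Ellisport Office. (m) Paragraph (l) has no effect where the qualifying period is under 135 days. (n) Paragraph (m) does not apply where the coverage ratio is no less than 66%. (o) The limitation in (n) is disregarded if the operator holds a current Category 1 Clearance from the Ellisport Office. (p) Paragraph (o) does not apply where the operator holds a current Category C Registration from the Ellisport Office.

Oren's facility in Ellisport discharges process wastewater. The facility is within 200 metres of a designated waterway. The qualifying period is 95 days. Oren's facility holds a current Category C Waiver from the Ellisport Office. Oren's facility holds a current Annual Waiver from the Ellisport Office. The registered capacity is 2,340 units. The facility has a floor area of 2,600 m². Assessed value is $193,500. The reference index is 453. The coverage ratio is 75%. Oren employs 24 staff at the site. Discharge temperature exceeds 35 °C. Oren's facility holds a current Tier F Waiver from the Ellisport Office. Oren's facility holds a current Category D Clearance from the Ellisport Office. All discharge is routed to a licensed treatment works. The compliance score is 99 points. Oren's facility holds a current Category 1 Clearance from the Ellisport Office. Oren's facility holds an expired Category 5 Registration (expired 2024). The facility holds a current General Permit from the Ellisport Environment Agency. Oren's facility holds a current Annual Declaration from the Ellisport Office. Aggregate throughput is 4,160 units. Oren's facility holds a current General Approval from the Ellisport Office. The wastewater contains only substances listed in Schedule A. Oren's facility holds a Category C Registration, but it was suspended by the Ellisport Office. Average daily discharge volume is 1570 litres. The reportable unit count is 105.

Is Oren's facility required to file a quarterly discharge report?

No — exception (e) applies; Oren's facility is not required to file a quarterly discharge report.

Exception (a): average daily discharge volume is 1570 litres, below the 1810 litres limit; a current General Approval is held; a current General Permit is held — every condition holds. Turning to paragraph (f): (f) operates against (a): a current Category C Waiver is held. (a) is therefore removed.
Exception (b) fails — the compliance score is 99 points, not less than 98 points.
Exception (c) does not apply: no current Category 5 Registration is held.
Exception (d) is satisfied on its face — discharge is routed to a licensed treatment works; aggregate throughput is 4,160 units, less than the 4,300 units limit; the facility's floor area is 2,600 m², under the 3,700 m² limit. However, paragraphs (h)–(i) must be considered: (h) operates against (d): the facility is within 200 m of a designated waterway. (i) is not triggered (assessed value is $193,500, short of $206,500), so (h) stands. (d) is therefore removed.
Exception (e): a current Annual Waiver is held; a current Tier F Waiver is held — every condition holds. Applying paragraphs (j)–(p): (j) operates (discharge temperature exceeds 35 °C), but is itself disapplied by (k): (k) operates against (j): a current Category D Clearance is held. (l) is engaged (a current Annual Declaration is held), but is overridden by (m): (m) is engaged — the qualifying period is 95 days, under the 135 days limit. (n) would limit (m) — the coverage ratio is 75%, meeting the 66% threshold — but (o) sets (n) aside: (o) operates against (n): a current Category 1 Clearance is held. (p), which would lift (o), is not engaged — no current Category C Registration is held. So (e) applies.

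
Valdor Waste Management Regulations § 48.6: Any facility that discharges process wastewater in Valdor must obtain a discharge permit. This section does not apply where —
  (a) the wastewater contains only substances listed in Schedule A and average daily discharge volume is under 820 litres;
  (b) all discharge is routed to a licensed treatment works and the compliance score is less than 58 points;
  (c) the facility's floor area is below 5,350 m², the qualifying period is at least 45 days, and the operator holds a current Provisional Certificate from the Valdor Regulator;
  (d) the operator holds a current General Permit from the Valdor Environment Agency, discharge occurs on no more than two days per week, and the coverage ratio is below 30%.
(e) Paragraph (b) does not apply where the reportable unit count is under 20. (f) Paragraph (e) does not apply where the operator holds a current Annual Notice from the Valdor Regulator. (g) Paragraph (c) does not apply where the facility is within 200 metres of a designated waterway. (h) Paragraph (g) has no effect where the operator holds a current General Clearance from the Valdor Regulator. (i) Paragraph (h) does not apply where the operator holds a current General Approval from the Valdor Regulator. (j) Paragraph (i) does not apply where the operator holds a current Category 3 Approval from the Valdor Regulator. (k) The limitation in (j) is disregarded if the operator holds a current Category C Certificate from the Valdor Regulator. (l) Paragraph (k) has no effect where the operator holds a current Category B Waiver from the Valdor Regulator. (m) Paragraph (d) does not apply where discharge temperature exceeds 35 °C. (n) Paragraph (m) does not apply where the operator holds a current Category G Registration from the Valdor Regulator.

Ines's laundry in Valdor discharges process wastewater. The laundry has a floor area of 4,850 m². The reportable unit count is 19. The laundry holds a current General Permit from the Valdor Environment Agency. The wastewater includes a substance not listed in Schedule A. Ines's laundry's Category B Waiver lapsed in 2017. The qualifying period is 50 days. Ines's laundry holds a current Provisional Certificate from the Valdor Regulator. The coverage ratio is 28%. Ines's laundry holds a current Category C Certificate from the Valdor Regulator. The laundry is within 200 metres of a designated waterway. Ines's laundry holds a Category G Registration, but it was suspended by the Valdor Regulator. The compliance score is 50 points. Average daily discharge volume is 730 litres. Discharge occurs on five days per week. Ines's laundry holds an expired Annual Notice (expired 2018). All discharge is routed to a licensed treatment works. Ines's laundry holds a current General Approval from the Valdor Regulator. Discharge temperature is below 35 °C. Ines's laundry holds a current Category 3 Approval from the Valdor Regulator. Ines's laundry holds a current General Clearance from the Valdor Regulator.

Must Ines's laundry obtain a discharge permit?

Yes — Ines's laundry must obtain a discharge permit.

Exception (a) requires that the wastewater contains only substances listed in Schedule A; but the wastewater includes a non-Schedule-A substance, so (a) is unavailable.
Exception (b) is satisfied on its face — discharge is routed to a licensed treatment works; the compliance score is 50 points, less than the 58 points limit. However, paragraphs (e)–(f) must be considered: (e) operates against (b): the reportable unit count is 19, under the 20 limit. (f), which would lift (e), is not triggered — the Annual Notice is not current. (b) is therefore removed.
Exception (c): the facility's floor area is 4,850 m², below the 5,350 m² limit; the qualifying period is 50 days, meeting the 45 days threshold; a current Provisional Certificate is held — every condition holds. However, paragraphs (g)–(l) must be considered: (g) operates against (c): the laundry is within 200 m of a designated waterway. (h) would limit (g) — a current General Clearance is held — but (i) sets (h) aside: (i) applies — a current General Approval is held. (j) operates (a current Category 3 Approval is held), but yields to (k): (k) operates against (j): a current Category C Certificate is held. (l), which would lift (k), is not triggered — the Category B Waiver is not current. (c) is therefore removed.
Exception (d) does not apply: discharge occurs on five days per week.
Every exception is unavailable, so the rule governs.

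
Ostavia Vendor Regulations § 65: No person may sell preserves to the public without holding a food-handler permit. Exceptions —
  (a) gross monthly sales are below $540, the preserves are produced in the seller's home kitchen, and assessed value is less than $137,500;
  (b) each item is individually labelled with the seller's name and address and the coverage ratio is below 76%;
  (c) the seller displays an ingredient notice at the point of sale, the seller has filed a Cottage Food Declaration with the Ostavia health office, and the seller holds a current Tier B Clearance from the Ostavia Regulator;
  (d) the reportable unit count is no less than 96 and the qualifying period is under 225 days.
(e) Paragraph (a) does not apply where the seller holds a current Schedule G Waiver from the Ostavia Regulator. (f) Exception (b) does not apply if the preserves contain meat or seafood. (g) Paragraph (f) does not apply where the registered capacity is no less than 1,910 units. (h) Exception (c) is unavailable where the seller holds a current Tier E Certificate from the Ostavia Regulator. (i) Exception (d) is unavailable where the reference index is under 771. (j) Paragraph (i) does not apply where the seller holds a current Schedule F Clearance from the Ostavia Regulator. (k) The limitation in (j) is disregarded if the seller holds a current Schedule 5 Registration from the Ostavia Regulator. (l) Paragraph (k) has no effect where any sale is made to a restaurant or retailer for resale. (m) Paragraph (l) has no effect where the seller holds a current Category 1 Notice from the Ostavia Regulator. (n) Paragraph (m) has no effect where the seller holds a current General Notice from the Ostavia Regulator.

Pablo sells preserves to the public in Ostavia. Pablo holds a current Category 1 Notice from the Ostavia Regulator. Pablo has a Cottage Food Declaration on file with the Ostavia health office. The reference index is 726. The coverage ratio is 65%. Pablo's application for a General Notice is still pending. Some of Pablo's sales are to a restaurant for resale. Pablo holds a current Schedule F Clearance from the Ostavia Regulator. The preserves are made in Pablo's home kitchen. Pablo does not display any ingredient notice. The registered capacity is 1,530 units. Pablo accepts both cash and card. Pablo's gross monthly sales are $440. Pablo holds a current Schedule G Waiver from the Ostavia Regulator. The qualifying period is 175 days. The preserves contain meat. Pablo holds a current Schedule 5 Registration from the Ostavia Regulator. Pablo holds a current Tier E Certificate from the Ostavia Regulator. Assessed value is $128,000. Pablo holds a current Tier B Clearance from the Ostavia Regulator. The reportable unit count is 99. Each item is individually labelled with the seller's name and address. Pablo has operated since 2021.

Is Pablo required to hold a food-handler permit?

Yes — Pablo must hold a food-handler permit.

All of (a)'s requirements are met (gross monthly sales are $440, below the $540 limit; the preserves are home-kitchen produced; assessed value is $128,000, less than the $137,500 limit). Turning to paragraph (e): (e) operates against (a): a current Schedule G Waiver is held. So (a) is unavailable.
All of (b)'s requirements are met (items are individually labelled; the coverage ratio is 65%, below the 76% limit). However, paragraphs (f)–(g) must be considered: (f) operates — the preserves contain meat. (g) is inapplicable (the registered capacity is 1,530 units, short of 1,910 units), so (f) stands. So (b) is unavailable.
Exception (c) does not apply: no ingredient notice is displayed.
Exception (d)'s conditions are all satisfied: the reportable unit count is 99, meeting the 96 threshold; the qualifying period is 175 days, under the 225 days limit. But applying paragraphs (i)–(n): (i) operates against (d): the reference index is 726, under the 771 limit. (j) operates (a current Schedule F Clearance is held), but yields to (k): (k) is engaged — a current Schedule 5 Registration is held. (l) would limit (k) — some sales are to a restaurant for resale — but (m) sets (l) aside: (m) applies — a current Category 1 Notice is held. (n), which would lift (m), does not operate here — there is no General Notice in force. Exception (d) does not apply.
None of the exceptions is available; § 65 applies in full.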